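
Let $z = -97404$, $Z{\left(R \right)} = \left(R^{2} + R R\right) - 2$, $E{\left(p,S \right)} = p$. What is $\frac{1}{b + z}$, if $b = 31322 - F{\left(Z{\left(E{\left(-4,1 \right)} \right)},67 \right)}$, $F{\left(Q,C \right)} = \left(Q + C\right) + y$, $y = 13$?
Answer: $- \frac{1}{66192} \approx -1.5108 \cdot 10^{-5}$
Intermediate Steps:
$Z{\left(R \right)} = -2 + 2 R^{2}$ ($Z{\left(R \right)} = \left(R^{2} + R^{2}\right) - 2 = 2 R^{2} - 2 = -2 + 2 R^{2}$)
$F{\left(Q,C \right)} = 13 + C + Q$ ($F{\left(Q,C \right)} = \left(Q + C\right) + 13 = \left(C + Q\right) + 13 = 13 + C + Q$)
$b = 31212$ ($b = 31322 - \left(13 + 67 - \left(2 - 2 \left(-4\right)^{2}\right)\right) = 31322 - \left(13 + 67 + \left(-2 + 2 \cdot 16\right)\right) = 31322 - \left(13 + 67 + \left(-2 + 32\right)\right) = 31322 - \left(13 + 67 + 30\right) = 31322 - 110 = 31212$)
$\frac{1}{b + z} = \frac{1}{31212 - 97404} = \frac{1}{-66192} = - \frac{1}{66192}$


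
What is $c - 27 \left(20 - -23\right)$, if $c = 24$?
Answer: $-1137$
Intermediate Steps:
$c - 27 \left(20 - -23\right) = 24 - 27 \left(20 - -23\right) = 24 - 27 \left(20 + 23\right) = 24 - 1161 = -1137$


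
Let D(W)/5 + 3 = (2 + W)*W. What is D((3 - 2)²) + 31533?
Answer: 31533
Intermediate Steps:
D(W) = -15 + 5*W*(2 + W) (D(W) = -15 + 5*((2 + W)*W) = -15 + 5*(W*(2 + W)) = -15 + 5*W*(2 + W))
D((3 - 2)²) + 31533 = (-15 + 5*((3 - 2)²)² + 10*(3 - 2)²) + 31533 = (-15 + 5*(1²)² + 10*1²) + 31533 = (-15 + 5*1² + 10*1) + 31533 = (-15 + 5*1 + 10) + 31533 = (-15 + 5 + 10) + 31533 = 0 + 31533 = 31533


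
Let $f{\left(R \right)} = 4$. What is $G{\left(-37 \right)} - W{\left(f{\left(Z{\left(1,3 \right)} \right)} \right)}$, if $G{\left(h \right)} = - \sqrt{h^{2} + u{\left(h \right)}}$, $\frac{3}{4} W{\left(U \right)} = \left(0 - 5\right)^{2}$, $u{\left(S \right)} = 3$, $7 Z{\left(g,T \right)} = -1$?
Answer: $- \frac{100}{3} - 14 \sqrt{7} \approx -70.374$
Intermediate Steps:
$Z{\left(g,T \right)} = - \frac{1}{7}$ ($Z{\left(g,T \right)} = \frac{1}{7} \left(-1\right) = - \frac{1}{7}$)
$W{\left(U \right)} = \frac{100}{3}$ ($W{\left(U \right)} = \frac{4 \left(0 - 5\right)^{2}}{3} = \frac{4 \left(-5\right)^{2}}{3} = \frac{4}{3} \cdot 25 = \frac{100}{3}$)
$G{\left(h \right)} = - \sqrt{3 + h^{2}}$ ($G{\left(h \right)} = - \sqrt{h^{2} + 3} = - \sqrt{3 + h^{2}}$)
$G{\left(-37 \right)} - W{\left(f{\left(Z{\left(1,3 \right)} \right)} \right)} = - \sqrt{3 + \left(-37\right)^{2}} - \frac{100}{3} = - \sqrt{3 + 1369} - \frac{100}{3} = - \sqrt{1372} - \frac{100}{3} = - 14 \sqrt{7} - \frac{100}{3} = - \frac{100}{3} - 14 \sqrt{7}$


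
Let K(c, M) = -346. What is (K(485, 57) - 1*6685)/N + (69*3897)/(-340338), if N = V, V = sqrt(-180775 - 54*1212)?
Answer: -207/262 + 7031*I*sqrt(246223)/246223 ≈ -0.79008 + 14.169*I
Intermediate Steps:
V = I*sqrt(246223) (V = sqrt(-180775 - 65448) = sqrt(-246223) = I*sqrt(246223) ≈ 496.21*I)
N = I*sqrt(246223) ≈ 496.21*I
(K(485, 57) - 1*6685)/N + (69*3897)/(-340338) = (-346 - 1*6685)/((I*sqrt(246223))) + (69*3897)/(-340338) = (-346 - 6685)*(-I*sqrt(246223)/246223) + 268893*(-1/340338) = -(-7031)*I*sqrt(246223)/246223 - 207/262 = 7031*I*sqrt(246223)/246223 - 207/262 = -207/262 + 7031*I*sqrt(246223)/246223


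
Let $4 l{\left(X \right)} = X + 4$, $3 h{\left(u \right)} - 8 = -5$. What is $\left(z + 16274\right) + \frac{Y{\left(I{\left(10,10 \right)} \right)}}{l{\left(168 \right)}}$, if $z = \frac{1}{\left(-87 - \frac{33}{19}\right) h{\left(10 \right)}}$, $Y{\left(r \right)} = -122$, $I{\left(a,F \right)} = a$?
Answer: $\frac{1179625943}{72498} \approx 16271.0$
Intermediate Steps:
$h{\left(u \right)} = 1$ ($h{\left(u \right)} = \frac{8}{3} + \frac{1}{3} \left(-5\right) = \frac{8}{3} - \frac{5}{3} = 1$)
$l{\left(X \right)} = 1 + \frac{X}{4}$ ($l{\left(X \right)} = \frac{X + 4}{4} = \frac{4 + X}{4} = 1 + \frac{X}{4}$)
$z = - \frac{19}{1686}$ ($z = \frac{1}{\left(-87 - \frac{33}{19}\right) 1} = \frac{1}{\left(- \frac{1686}{19}\right) 1} = \frac{1}{- \frac{1686}{19}} = - \frac{19}{1686} \approx -0.011269$)
$\left(z + 16274\right) + \frac{Y{\left(I{\left(10,10 \right)} \right)}}{l{\left(168 \right)}} = \left(- \frac{19}{1686} + 16274\right) - \frac{122}{1 + \frac{1}{4} \cdot 168} = \frac{27437945}{1686} - \frac{122}{1 + 42} = \frac{27437945}{1686} - \frac{122}{43} = \frac{1179625943}{72498}$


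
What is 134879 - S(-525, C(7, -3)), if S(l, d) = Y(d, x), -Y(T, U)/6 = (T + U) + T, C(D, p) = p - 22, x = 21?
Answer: 134705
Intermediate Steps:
C(D, p) = -22 + p
Y(T, U) = -12*T - 6*U (Y(T, U) = -6*((T + U) + T) = -6*(U + 2*T) = -12*T - 6*U)
S(l, d) = -126 - 12*d (S(l, d) = -12*d - 6*21 = -12*d - 126 = -126 - 12*d)
134879 - S(-525, C(7, -3)) = 134879 - (-126 - 12*(-22 - 3)) = 134879 - (-126 - 12*(-25)) = 134879 - (-126 + 300) = 134879 - 1*174 = 134879 - 174 = 134705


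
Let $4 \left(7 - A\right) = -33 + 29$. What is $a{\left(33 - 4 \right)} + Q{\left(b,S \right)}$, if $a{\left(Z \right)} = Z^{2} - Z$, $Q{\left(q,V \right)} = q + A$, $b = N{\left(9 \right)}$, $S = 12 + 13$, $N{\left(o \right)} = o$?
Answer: $829$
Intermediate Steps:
$A = 8$ ($A = 7 - \frac{-33 + 29}{4} = 7 - -1 = 7 + 1 = 8$)
$S = 25$
$b = 9$
$Q{\left(q,V \right)} = 8 + q$ ($Q{\left(q,V \right)} = q + 8 = 8 + q$)
$a{\left(33 - 4 \right)} + Q{\left(b,S \right)} = \left(33 - 4\right) \left(-1 + \left(33 - 4\right)\right) + \left(8 + 9\right) = 29 \left(-1 + 29\right) + 17 = 29 \cdot 28 + 17 = 812 + 17 = 829$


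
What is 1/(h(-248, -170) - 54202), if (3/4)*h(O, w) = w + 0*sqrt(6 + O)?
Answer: -3/163286 ≈ -1.8373e-5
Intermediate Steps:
h(O, w) = 4*w/3 (h(O, w) = 4*(w + 0*sqrt(6 + O))/3 = 4*(w + 0)/3 = 4*w/3)
1/(h(-248, -170) - 54202) = 1/((4/3)*(-170) - 54202) = 1/(-680/3 - 54202) = 1/(-163286/3) = -3/163286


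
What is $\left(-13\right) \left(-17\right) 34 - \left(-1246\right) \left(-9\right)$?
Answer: $-3700$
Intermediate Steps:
$\left(-13\right) \left(-17\right) 34 - \left(-1246\right) \left(-9\right) = 221 \cdot 34 - 11214 = 7514 - 11214 = -3700$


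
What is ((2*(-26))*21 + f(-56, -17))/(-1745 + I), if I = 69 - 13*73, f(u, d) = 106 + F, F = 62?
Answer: 44/125 ≈ 0.35200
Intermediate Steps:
f(u, d) = 168 (f(u, d) = 106 + 62 = 168)
I = -880 (I = 69 - 949 = -880)
((2*(-26))*21 + f(-56, -17))/(-1745 + I) = ((2*(-26))*21 + 168)/(-1745 - 880) = (-52*21 + 168)/(-2625) = (-1092 + 168)*(-1/2625) = -924*(-1/2625) = 44/125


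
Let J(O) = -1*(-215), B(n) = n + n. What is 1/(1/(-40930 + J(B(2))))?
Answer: -40715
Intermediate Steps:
B(n) = 2*n
J(O) = 215
1/(1/(-40930 + J(B(2)))) = 1/(1/(-40930 + 215)) = 1/(1/(-40715)) = 1/(-1/40715) = -40715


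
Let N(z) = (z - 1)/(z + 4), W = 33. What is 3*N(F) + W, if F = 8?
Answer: 139/4 ≈ 34.750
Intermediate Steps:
N(z) = (-1 + z)/(4 + z)
3*N(F) + W = 3*((-1 + 8)/(4 + 8)) + 33 = 3*(7/12) + 33 = 7/4 + 33 = 139/4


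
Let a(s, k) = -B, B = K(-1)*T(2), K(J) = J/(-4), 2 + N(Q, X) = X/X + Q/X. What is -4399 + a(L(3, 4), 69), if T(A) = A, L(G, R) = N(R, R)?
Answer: -8799/2 ≈ -4399.5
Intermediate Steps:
N(Q, X) = -1 + Q/X (N(Q, X) = -2 + (X/X + Q/X) = -2 + (1 + Q/X) = -1 + Q/X)
K(J) = -J/4 (K(J) = J*(-1/4) = -J/4)
L(G, R) = 0 (L(G, R) = (R - R)/R = 0/R = 0)
B = 1/2 (B = -1/4*(-1)*2 = (1/4)*2 = 1/2 ≈ 0.50000)
a(s, k) = -1/2 (a(s, k) = -1*1/2 = -1/2)
-4399 + a(L(3, 4), 69) = -4399 - 1/2 = -8799/2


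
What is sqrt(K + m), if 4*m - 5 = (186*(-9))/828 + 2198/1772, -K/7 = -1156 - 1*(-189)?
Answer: sqrt(702838106443)/10189 ≈ 82.280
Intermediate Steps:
K = 6769 (K = -7*(-1156 - 1*(-189)) = -7*(-1156 + 189) = -7*(-967) = 6769)
m = 10746/10189 (m = 5/4 + ((186*(-9))/828 + 2198/1772)/4 = 5/4 + (-1674*1/828 + 2198*(1/1772))/4 = 5/4 + (-93/46 + 1099/886)/4 = 5/4 + (1/4)*(-7961/10189) = 5/4 - 7961/40756 = 10746/10189 ≈ 1.0547)
sqrt(K + m) = sqrt(6769 + 10746/10189) = sqrt(68980087/10189) = sqrt(702838106443)/10189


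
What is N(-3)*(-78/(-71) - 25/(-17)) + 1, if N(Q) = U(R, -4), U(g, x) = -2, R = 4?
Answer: -4995/1207 ≈ -4.1384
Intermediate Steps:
N(Q) = -2
N(-3)*(-78/(-71) - 25/(-17)) + 1 = -2*(-78/(-71) - 25/(-17)) + 1 = -2*(-78*(-1/71) - 25*(-1/17)) + 1 = -2*(78/71 + 25/17) + 1 = -2*3101/1207 + 1 = -6202/1207 + 1 = -4995/1207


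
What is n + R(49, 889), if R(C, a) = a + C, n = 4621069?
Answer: 4622007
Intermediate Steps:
R(C, a) = C + a
n + R(49, 889) = 4621069 + (49 + 889) = 4621069 + 938 = 4622007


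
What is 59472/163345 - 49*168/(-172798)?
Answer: 830092764/2016120665 ≈ 0.41173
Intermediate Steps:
59472/163345 - 49*168/(-172798) = 59472*(1/163345) - 8232*(-1/172798) = 8496/23335 + 4116/86399 = 830092764/2016120665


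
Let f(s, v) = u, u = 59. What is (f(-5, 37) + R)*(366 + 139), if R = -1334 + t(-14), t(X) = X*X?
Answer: -544895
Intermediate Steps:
t(X) = X²
f(s, v) = 59
R = -1138 (R = -1334 + (-14)² = -1334 + 196 = -1138)
(f(-5, 37) + R)*(366 + 139) = (59 - 1138)*(366 + 139) = -1079*505 = -544895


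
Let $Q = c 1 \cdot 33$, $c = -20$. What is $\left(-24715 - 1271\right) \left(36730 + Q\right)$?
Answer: $-937315020$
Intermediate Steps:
$Q = -660$ ($Q = \left(-20\right) 1 \cdot 33 = \left(-20\right) 33 = -660$)
$\left(-24715 - 1271\right) \left(36730 + Q\right) = \left(-24715 - 1271\right) \left(36730 - 660\right) = \left(-25986\right) 36070 = -937315020$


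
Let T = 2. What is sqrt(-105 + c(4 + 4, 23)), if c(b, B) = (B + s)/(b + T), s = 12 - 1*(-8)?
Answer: I*sqrt(10070)/10 ≈ 10.035*I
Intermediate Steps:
s = 20 (s = 12 + 8 = 20)
c(b, B) = (20 + B)/(2 + b) (c(b, B) = (B + 20)/(b + 2) = (20 + B)/(2 + b))
sqrt(-105 + c(4 + 4, 23)) = sqrt(-105 + (20 + 23)/(2 + (4 + 4))) = sqrt(-105 + 43/(2 + 8)) = sqrt(-105 + 43/10) = sqrt(-1007/10) = I*sqrt(10070)/10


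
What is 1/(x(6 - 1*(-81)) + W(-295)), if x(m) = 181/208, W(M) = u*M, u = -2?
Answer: 208/122901 ≈ 0.0016924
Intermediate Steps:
W(M) = -2*M
x(m) = 181/208 (x(m) = 181*(1/208) = 181/208)
1/(x(6 - 1*(-81)) + W(-295)) = 1/(181/208 - 2*(-295)) = 1/(181/208 + 590) = 1/(122901/208) = 208/122901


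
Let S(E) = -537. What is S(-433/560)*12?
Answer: -6444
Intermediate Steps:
S(-433/560)*12 = -537*12 = -6444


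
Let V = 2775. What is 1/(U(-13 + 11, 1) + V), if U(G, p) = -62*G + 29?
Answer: 1/2928 ≈ 0.00034153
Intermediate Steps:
U(G, p) = 29 - 62*G
1/(U(-13 + 11, 1) + V) = 1/((29 - 62*(-13 + 11)) + 2775) = 1/((29 - 62*(-2)) + 2775) = 1/((29 + 124) + 2775) = 1/(153 + 2775) = 1/2928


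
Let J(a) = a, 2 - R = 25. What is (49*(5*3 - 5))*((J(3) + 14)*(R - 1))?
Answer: -199920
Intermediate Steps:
R = -23 (R = 2 - 1*25 = 2 - 25 = -23)
(49*(5*3 - 5))*((J(3) + 14)*(R - 1)) = (49*(5*3 - 5))*((3 + 14)*(-23 - 1)) = (49*(15 - 5))*(17*(-24)) = (49*10)*(-408) = 490*(-408) = -199920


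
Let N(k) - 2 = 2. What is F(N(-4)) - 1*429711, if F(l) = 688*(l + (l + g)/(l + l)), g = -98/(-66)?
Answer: -14074081/33 ≈ -4.2649e+5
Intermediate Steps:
N(k) = 4 (N(k) = 2 + 2 = 4)
g = 49/33 (g = -98*(-1/66) = 49/33 ≈ 1.4848)
F(l) = 688*l + 344*(49/33 + l)/l (F(l) = 688*(l + (l + 49/33)/(l + l)) = 688*(l + (49/33 + l)/((2*l))) = 688*(l + (49/33 + l)*(1/(2*l))) = 688*(l + (49/33 + l)/(2*l)) = 688*l + 344*(49/33 + l)/l)
F(N(-4)) - 1*429711 = (344 + 688*4 + (16856/33)/4) - 1*429711 = (344 + 2752 + (16856/33)*(1/4)) - 429711 = (344 + 2752 + 4214/33) - 429711 = 106382/33 - 429711 = -14074081/33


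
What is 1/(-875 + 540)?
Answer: -1/335 ≈ -0.0029851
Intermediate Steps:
1/(-875 + 540) = 1/(-335) = -1/335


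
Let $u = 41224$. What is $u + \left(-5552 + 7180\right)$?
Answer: $42852$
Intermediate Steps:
$u + \left(-5552 + 7180\right) = 41224 + \left(-5552 + 7180\right) = 41224 + 1628 = 42852$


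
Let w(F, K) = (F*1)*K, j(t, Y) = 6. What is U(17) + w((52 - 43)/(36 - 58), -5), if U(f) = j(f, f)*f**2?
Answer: 38193/22 ≈ 1736.0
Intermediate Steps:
w(F, K) = F*K
U(f) = 6*f**2
U(17) + w((52 - 43)/(36 - 58), -5) = 6*17**2 + ((52 - 43)/(36 - 58))*(-5) = 6*289 + (9/(-22))*(-5) = 1734 + (9*(-1/22))*(-5) = 1734 - 9/22*(-5) = 1734 + 45/22 = 38193/22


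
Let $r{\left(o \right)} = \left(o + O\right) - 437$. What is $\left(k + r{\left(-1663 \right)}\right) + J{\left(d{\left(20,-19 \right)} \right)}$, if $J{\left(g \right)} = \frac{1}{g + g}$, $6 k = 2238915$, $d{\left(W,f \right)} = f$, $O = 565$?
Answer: $\frac{7060732}{19} \approx 3.7162 \cdot 10^{5}$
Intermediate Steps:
$r{\left(o \right)} = 128 + o$ ($r{\left(o \right)} = \left(o + 565\right) - 437 = \left(565 + o\right) - 437 = 128 + o$)
$k = \frac{746305}{2}$ ($k = \frac{1}{6} \cdot 2238915 = \frac{746305}{2} \approx 3.7315 \cdot 10^{5}$)
$J{\left(g \right)} = \frac{1}{2 g}$
$\left(k + r{\left(-1663 \right)}\right) + J{\left(d{\left(20,-19 \right)} \right)} = \left(\frac{746305}{2} + \left(128 - 1663\right)\right) + \frac{1}{2 \left(-19\right)} = \left(\frac{746305}{2} - 1535\right) + \frac{1}{2} \left(- \frac{1}{19}\right) = \frac{743235}{2} - \frac{1}{38} = \frac{7060732}{19}$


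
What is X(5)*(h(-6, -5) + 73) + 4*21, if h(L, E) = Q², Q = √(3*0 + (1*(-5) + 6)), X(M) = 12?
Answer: 972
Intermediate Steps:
Q = 1 (Q = √(0 + (-5 + 6)) = √(0 + 1) = √1 = 1)
h(L, E) = 1 (h(L, E) = 1² = 1)
X(5)*(h(-6, -5) + 73) + 4*21 = 12*(1 + 73) + 4*21 = 12*74 + 84 = 888 + 84 = 972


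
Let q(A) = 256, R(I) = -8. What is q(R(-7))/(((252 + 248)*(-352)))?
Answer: -2/1375 ≈ -0.0014545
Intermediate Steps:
q(R(-7))/(((252 + 248)*(-352))) = 256/(((252 + 248)*(-352))) = 256/((500*(-352))) = 256/(-176000) = 256*(-1/176000) = -2/1375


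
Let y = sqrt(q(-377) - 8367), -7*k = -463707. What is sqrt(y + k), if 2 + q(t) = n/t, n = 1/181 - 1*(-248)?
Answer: sqrt(89432390093949 + 257201*I*sqrt(230600821166))/36743 ≈ 257.38 + 0.17773*I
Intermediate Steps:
k = 463707/7 (k = -1/7*(-463707) = 463707/7 ≈ 66244.)
n = 44889/181 (n = 1/181 + 248 = 44889/181 ≈ 248.01)
q(t) = -2 + 44889/(181*t)
y = I*sqrt(230600821166)/5249 (y = sqrt((-2 + (44889/181)/(-377)) - 8367) = sqrt((-2 + (44889/181)*(-1/377)) - 8367) = sqrt((-2 - 3453/5249) - 8367) = sqrt(-13951/5249 - 8367) = sqrt(-43932334/5249) = I*sqrt(230600821166)/5249 ≈ 91.486*I)
sqrt(y + k) = sqrt(I*sqrt(230600821166)/5249 + 463707/7) = sqrt(463707/7 + I*sqrt(230600821166)/5249)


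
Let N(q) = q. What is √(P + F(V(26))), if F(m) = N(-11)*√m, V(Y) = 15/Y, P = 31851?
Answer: √(21531276 - 286*√390)/26 ≈ 178.45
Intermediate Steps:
F(m) = -11*√m
√(P + F(V(26))) = √(31851 - 11*√390/26)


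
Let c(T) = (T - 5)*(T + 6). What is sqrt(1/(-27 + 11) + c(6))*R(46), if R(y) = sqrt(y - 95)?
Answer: 7*I*sqrt(191)/4 ≈ 24.185*I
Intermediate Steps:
c(T) = (-5 + T)*(6 + T)
R(y) = sqrt(-95 + y)
sqrt(1/(-27 + 11) + c(6))*R(46) = sqrt(1/(-27 + 11) + (-30 + 6 + 6**2))*sqrt(-95 + 46) = sqrt(1/(-16) + (-30 + 6 + 36))*sqrt(-49) = sqrt(-1/16 + 12)*(7*I) = sqrt(191/16)*(7*I) = (sqrt(191)/4)*(7*I) = 7*I*sqrt(191)/4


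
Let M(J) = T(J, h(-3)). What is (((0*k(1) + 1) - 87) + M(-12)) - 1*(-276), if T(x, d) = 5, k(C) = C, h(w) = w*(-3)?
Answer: 195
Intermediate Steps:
h(w) = -3*w
M(J) = 5
(((0*k(1) + 1) - 87) + M(-12)) - 1*(-276) = (((0*1 + 1) - 87) + 5) - 1*(-276) = (((0 + 1) - 87) + 5) + 276 = ((1 - 87) + 5) + 276 = (-86 + 5) + 276 = -81 + 276 = 195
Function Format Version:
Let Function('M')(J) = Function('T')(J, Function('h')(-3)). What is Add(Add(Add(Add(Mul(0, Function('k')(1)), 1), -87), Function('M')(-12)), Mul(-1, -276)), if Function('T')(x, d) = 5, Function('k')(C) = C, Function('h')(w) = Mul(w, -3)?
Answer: 195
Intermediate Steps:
Function('h')(w) = Mul(-3, w)
Function('M')(J) = 5
Add(Add(Add(Add(Mul(0, Function('k')(1)), 1), -87), Function('M')(-12)), Mul(-1, -276)) = Add(Add(Add(Add(Mul(0, 1), 1), -87), 5), Mul(-1, -276)) = Add(Add(Add(Add(0, 1), -87), 5), 276) = Add(Add(Add(1, -87), 5), 276) = Add(Add(-86, 5), 276) = Add(-81, 276) = 195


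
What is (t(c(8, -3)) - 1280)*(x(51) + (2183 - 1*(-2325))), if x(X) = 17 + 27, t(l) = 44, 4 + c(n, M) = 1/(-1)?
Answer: -5626272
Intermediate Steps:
c(n, M) = -5 (c(n, M) = -4 + 1/(-1) = -4 - 1 = -5)
x(X) = 44
(t(c(8, -3)) - 1280)*(x(51) + (2183 - 1*(-2325))) = (44 - 1280)*(44 + (2183 - 1*(-2325))) = -1236*(44 + (2183 + 2325)) = -1236*(44 + 4508) = -1236*4552 = -5626272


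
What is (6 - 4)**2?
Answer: 4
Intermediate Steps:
(6 - 4)**2 = 2**2 = 4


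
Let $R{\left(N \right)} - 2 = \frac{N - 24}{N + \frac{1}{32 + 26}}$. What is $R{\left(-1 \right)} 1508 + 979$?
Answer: $\frac{2414315}{57} \approx 42356.0$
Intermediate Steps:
$R{\left(N \right)} = 2 + \frac{-24 + N}{\frac{1}{58} + N}$ ($R{\left(N \right)} = 2 + \frac{N - 24}{N + \frac{1}{32 + 26}} = 2 + \frac{-24 + N}{N + \frac{1}{58}} = 2 + \frac{-24 + N}{\frac{1}{58} + N}$)
$R{\left(-1 \right)} 1508 + 979 = \frac{2 \left(-695 + 87 \left(-1\right)\right)}{1 + 58 \left(-1\right)} 1508 + 979 = \frac{2 \left(-695 - 87\right)}{1 - 58} \cdot 1508 + 979 = 2 \frac{1}{-57} \left(-782\right) 1508 + 979 = 2 \left(- \frac{1}{57}\right) \left(-782\right) 1508 + 979 = \frac{1564}{57} \cdot 1508 + 979 = \frac{2358512}{57} + 979 = \frac{2414315}{57}$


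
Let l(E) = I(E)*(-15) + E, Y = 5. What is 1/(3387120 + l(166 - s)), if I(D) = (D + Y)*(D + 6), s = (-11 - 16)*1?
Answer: 1/2796283 ≈ 3.5762e-7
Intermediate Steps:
s = -27 (s = -27*1 = -27)
I(D) = (5 + D)*(6 + D) (I(D) = (D + 5)*(D + 6) = (5 + D)*(6 + D))
l(E) = -450 - 164*E - 15*E² (l(E) = (30 + E² + 11*E)*(-15) + E = (-450 - 165*E - 15*E²) + E = -450 - 164*E - 15*E²)
1/(3387120 + l(166 - s)) = 1/(3387120 + (-450 - 164*(166 - 1*(-27)) - 15*(166 - 1*(-27))²)) = 1/(3387120 + (-450 - 164*(166 + 27) - 15*(166 + 27)²)) = 1/(3387120 + (-450 - 164*193 - 15*193²)) = 1/(3387120 + (-450 - 31652 - 15*37249)) = 1/(3387120 + (-450 - 31652 - 558735)) = 1/(3387120 - 590837) = 1/2796283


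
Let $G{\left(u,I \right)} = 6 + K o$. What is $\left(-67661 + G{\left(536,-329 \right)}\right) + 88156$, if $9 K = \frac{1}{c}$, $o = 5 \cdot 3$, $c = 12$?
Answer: $\frac{738041}{36} \approx 20501.0$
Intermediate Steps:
$o = 15$
$K = \frac{1}{108}$ ($K = \frac{1}{9 \cdot 12} = \frac{1}{9} \cdot \frac{1}{12} = \frac{1}{108} \approx 0.0092593$)
$G{\left(u,I \right)} = \frac{221}{36}$ ($G{\left(u,I \right)} = 6 + \frac{1}{108} \cdot 15 = 6 + \frac{5}{36} = \frac{221}{36}$)
$\left(-67661 + G{\left(536,-329 \right)}\right) + 88156 = \left(-67661 + \frac{221}{36}\right) + 88156 = - \frac{2435575}{36} + 88156 = \frac{738041}{36}$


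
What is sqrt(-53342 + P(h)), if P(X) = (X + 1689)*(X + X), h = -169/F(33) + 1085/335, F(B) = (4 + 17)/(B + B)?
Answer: I*sqrt(281382142058)/469 ≈ 1131.0*I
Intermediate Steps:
F(B) = 21/(2*B) (F(B) = 21/((2*B)) = 21*(1/(2*B)) = 21/(2*B))
h = -247587/469 (h = -169/((21/2)/33) + 1085/335 = -169/((21/2)*(1/33)) + 1085*(1/335) = -169/7/22 + 217/67 = -169*22/7 + 217/67 = -3718/7 + 217/67 = -247587/469 ≈ -527.90)
P(X) = 2*X*(1689 + X) (P(X) = (1689 + X)*(2*X) = 2*X*(1689 + X))
sqrt(-53342 + P(h)) = sqrt(-53342 + 2*(-247587/469)*(1689 - 247587/469)) = sqrt(-53342 + 2*(-247587/469)*(544554/469)) = sqrt(-53342 - 269648982396/219961) = sqrt(-281382142058/219961) = I*sqrt(281382142058)/469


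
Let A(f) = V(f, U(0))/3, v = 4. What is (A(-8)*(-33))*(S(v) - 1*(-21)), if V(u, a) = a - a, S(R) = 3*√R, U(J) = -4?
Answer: 0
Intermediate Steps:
V(u, a) = 0
A(f) = 0 (A(f) = 0/3 = 0*(⅓) = 0)
(A(-8)*(-33))*(S(v) - 1*(-21)) = (0*(-33))*(3*√4 - 1*(-21)) = 0*(3*2 + 21) = 0*(6 + 21) = 0*27 = 0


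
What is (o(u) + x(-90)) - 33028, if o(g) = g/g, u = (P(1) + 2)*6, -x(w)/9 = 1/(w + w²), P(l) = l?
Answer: -29394031/890 ≈ -33027.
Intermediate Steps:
x(w) = -9/(w + w²)
u = 18 (u = (1 + 2)*6 = 3*6 = 18)
o(g) = 1
(o(u) + x(-90)) - 33028 = (1 - 9/(-90*(1 - 90))) - 33028 = (1 - 9*(-1/90)/(-89)) - 33028 = (1 - 9*(-1/90)*(-1/89)) - 33028 = (1 - 1/890) - 33028 = 889/890 - 33028 = -29394031/890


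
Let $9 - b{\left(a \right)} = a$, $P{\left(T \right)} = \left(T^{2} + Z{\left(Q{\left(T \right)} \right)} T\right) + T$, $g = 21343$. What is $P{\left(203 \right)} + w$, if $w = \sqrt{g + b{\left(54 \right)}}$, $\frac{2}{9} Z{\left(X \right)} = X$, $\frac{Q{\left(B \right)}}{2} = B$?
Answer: $412293 + \sqrt{21298} \approx 4.1244 \cdot 10^{5}$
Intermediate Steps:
$Q{\left(B \right)} = 2 B$
$Z{\left(X \right)} = \frac{9 X}{2}$
$P{\left(T \right)} = T + 10 T^{2}$ ($P{\left(T \right)} = \left(T^{2} + \frac{9 \cdot 2 T}{2} T\right) + T = \left(T^{2} + 9 T T\right) + T = \left(T^{2} + 9 T^{2}\right) + T = 10 T^{2} + T = T + 10 T^{2}$)
$b{\left(a \right)} = 9 - a$
$w = \sqrt{21298}$ ($w = \sqrt{21343 + \left(9 - 54\right)} = \sqrt{21343 - 45} = \sqrt{21298} \approx 145.94$)
$P{\left(203 \right)} + w = 203 \left(1 + 10 \cdot 203\right) + \sqrt{21298} = 203 \left(1 + 2030\right) + \sqrt{21298} = 203 \cdot 2031 + \sqrt{21298} = 412293 + \sqrt{21298}$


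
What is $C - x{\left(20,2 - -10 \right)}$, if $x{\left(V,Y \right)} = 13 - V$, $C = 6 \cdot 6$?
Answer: $43$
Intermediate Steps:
$C = 36$
$C - x{\left(20,2 - -10 \right)} = 36 - \left(13 - 20\right) = 36 - -7 = 36 + 7 = 43$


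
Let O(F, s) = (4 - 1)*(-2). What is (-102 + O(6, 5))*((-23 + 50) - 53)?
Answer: 2808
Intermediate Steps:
O(F, s) = -6 (O(F, s) = 3*(-2) = -6)
(-102 + O(6, 5))*((-23 + 50) - 53) = (-102 - 6)*((-23 + 50) - 53) = -108*(27 - 53) = -108*(-26) = 2808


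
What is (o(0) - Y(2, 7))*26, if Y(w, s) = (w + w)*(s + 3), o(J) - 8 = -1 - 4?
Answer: -962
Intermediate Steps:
o(J) = 3 (o(J) = 8 + (-1 - 4) = 8 - 5 = 3)
Y(w, s) = 2*w*(3 + s) (Y(w, s) = (2*w)*(3 + s) = 2*w*(3 + s))
(o(0) - Y(2, 7))*26 = (3 - 2*2*(3 + 7))*26 = (3 - 2*2*10)*26 = (3 - 1*40)*26 = (3 - 40)*26 = -37*26 = -962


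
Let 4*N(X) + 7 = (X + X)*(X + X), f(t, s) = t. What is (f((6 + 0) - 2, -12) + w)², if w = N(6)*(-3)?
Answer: 156025/16 ≈ 9751.6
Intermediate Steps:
N(X) = -7/4 + X² (N(X) = -7/4 + ((X + X)*(X + X))/4 = -7/4 + ((2*X)*(2*X))/4 = -7/4 + (4*X²)/4 = -7/4 + X²)
w = -411/4 (w = (-7/4 + 6²)*(-3) = (-7/4 + 36)*(-3) = (137/4)*(-3) = -411/4 ≈ -102.75)
(f((6 + 0) - 2, -12) + w)² = (((6 + 0) - 2) - 411/4)² = ((6 - 2) - 411/4)² = (4 - 411/4)² = (-395/4)² = 156025/16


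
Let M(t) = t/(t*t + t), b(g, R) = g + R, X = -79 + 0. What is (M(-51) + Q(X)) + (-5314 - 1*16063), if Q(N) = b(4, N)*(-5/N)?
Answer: -84457979/3950 ≈ -21382.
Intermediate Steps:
X = -79
b(g, R) = R + g
Q(N) = -5*(4 + N)/N (Q(N) = (N + 4)*(-5/N) = (4 + N)*(-5/N) = -5*(4 + N)/N)
M(t) = t/(t + t²) (M(t) = t/(t² + t) = t/(t + t²))
(M(-51) + Q(X)) + (-5314 - 1*16063) = (1/(1 - 51) + (-5 - 20/(-79))) + (-5314 - 1*16063) = (1/(-50) + (-5 - 20*(-1/79))) + (-5314 - 16063) = (-1/50 + (-5 + 20/79)) - 21377 = (-1/50 - 375/79) - 21377 = -18829/3950 - 21377 = -84457979/3950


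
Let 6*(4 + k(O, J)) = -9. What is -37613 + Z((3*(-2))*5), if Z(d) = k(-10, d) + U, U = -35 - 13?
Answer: -75333/2 ≈ -37667.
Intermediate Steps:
k(O, J) = -11/2 (k(O, J) = -4 + (⅙)*(-9) = -4 - 3/2 = -11/2)
U = -48
Z(d) = -107/2 (Z(d) = -11/2 - 48 = -107/2)
-37613 + Z((3*(-2))*5) = -37613 - 107/2 = -75333/2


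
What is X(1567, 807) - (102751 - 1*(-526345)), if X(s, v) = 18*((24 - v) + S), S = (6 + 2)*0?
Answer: -643190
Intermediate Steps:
S = 0 (S = 8*0 = 0)
X(s, v) = 432 - 18*v (X(s, v) = 18*((24 - v) + 0) = 18*(24 - v) = 432 - 18*v)
X(1567, 807) - (102751 - 1*(-526345)) = (432 - 18*807) - (102751 - 1*(-526345)) = (432 - 14526) - (102751 + 526345) = -14094 - 1*629096 = -14094 - 629096 = -643190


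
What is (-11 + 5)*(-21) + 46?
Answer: 172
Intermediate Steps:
(-11 + 5)*(-21) + 46 = -6*(-21) + 46 = 126 + 46 = 172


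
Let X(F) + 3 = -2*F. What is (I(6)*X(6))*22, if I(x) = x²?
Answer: -11880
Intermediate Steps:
X(F) = -3 - 2*F
(I(6)*X(6))*22 = (6²*(-3 - 2*6))*22 = (36*(-3 - 12))*22 = (36*(-15))*22 = -540*22 = -11880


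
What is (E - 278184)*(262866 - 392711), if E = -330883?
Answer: 79084304615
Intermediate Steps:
(E - 278184)*(262866 - 392711) = (-330883 - 278184)*(262866 - 392711) = -609067*(-129845) = 79084304615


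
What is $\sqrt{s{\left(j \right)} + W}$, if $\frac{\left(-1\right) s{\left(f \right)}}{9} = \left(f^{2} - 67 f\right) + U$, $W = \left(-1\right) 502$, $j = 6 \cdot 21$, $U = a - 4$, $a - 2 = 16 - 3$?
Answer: $19 i \sqrt{187} \approx 259.82 i$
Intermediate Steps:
$a = 15$ ($a = 2 + \left(16 - 3\right) = 2 + 13 = 15$)
$U = 11$ ($U = 15 - 4 = 11$)
$j = 126$
$W = -502$
$s{\left(f \right)} = -99 - 9 f^{2} + 603 f$ ($s{\left(f \right)} = - 9 \left(\left(f^{2} - 67 f\right) + 11\right) = - 9 \left(11 + f^{2} - 67 f\right) = -99 - 9 f^{2} + 603 f$)
$\sqrt{s{\left(j \right)} + W} = \sqrt{\left(-99 - 9 \cdot 126^{2} + 603 \cdot 126\right) - 502} = \sqrt{\left(-99 - 142884 + 75978\right) - 502} = \sqrt{-67005 - 502} = \sqrt{-67507} = 19 i \sqrt{187}$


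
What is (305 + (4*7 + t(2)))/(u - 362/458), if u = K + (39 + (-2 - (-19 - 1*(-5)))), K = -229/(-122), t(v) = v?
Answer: 9359230/1455197 ≈ 6.4316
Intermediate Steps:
K = 229/122 (K = -229*(-1/122) = 229/122 ≈ 1.8770)
u = 6451/122 (u = 229/122 + (39 + (-2 - (-19 - 1*(-5)))) = 229/122 + (39 + (-2 - (-19 + 5))) = 229/122 + (39 + (-2 - 1*(-14))) = 229/122 + (39 + (-2 + 14)) = 229/122 + (39 + 12) = 229/122 + 51 = 6451/122 ≈ 52.877)
(305 + (4*7 + t(2)))/(u - 362/458) = (305 + (4*7 + 2))/(6451/122 - 362/458) = (305 + (28 + 2))/(6451/122 - 362*1/458) = (305 + 30)/(6451/122 - 181/229) = 335/(1455197/27938) = 335*(27938/1455197) = 9359230/1455197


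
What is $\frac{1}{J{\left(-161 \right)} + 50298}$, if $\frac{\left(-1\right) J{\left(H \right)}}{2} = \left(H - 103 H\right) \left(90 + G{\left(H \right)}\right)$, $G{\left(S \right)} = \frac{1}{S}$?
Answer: $- \frac{1}{2905458} \approx -3.4418 \cdot 10^{-7}$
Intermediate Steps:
$J{\left(H \right)} = 204 H \left(90 + \frac{1}{H}\right)$ ($J{\left(H \right)} = - 2 \left(H - 103 H\right) \left(90 + \frac{1}{H}\right) = - 2 - 102 H \left(90 + \frac{1}{H}\right) = - 2 \left(- 102 H \left(90 + \frac{1}{H}\right)\right) = 204 H \left(90 + \frac{1}{H}\right)$)
$\frac{1}{J{\left(-161 \right)} + 50298} = \frac{1}{\left(204 + 18360 \left(-161\right)\right) + 50298} = \frac{1}{\left(204 - 2955960\right) + 50298} = \frac{1}{-2955756 + 50298} = \frac{1}{-2905458} = - \frac{1}{2905458}$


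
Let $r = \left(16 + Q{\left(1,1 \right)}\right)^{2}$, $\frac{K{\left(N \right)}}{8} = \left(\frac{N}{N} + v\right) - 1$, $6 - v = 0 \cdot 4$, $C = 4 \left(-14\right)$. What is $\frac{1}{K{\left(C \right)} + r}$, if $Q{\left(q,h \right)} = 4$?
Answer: $\frac{1}{448} \approx 0.0022321$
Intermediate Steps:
$C = -56$
$v = 6$ ($v = 6 - 0 \cdot 4 = 6 - 0 = 6 + 0 = 6$)
$K{\left(N \right)} = 48$ ($K{\left(N \right)} = 8 \left(\left(\frac{N}{N} + 6\right) - 1\right) = 8 \left(\left(1 + 6\right) - 1\right) = 8 \left(7 - 1\right) = 8 \cdot 6 = 48$)
$r = 400$ ($r = \left(16 + 4\right)^{2} = 20^{2} = 400$)
$\frac{1}{K{\left(C \right)} + r} = \frac{1}{48 + 400} = \frac{1}{448}$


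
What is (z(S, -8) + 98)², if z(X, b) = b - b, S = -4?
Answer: 9604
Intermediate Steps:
z(X, b) = 0
(z(S, -8) + 98)² = (0 + 98)² = 98² = 9604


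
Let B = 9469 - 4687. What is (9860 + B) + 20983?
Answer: 35625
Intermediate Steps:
B = 4782
(9860 + B) + 20983 = (9860 + 4782) + 20983 = 14642 + 20983 = 35625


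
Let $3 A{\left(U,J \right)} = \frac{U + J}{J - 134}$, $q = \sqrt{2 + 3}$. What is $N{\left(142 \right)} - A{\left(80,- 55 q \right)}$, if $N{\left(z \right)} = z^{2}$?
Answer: $\frac{57092899}{2831} - \frac{11770 \sqrt{5}}{8493} \approx 20164.0$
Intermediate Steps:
$q = \sqrt{5} \approx 2.2361$
$A{\left(U,J \right)} = \frac{J + U}{3 \left(-134 + J\right)}$ ($A{\left(U,J \right)} = \frac{\left(U + J\right) \frac{1}{J - 134}}{3} = \frac{\left(J + U\right) \frac{1}{-134 + J}}{3} = \frac{\frac{1}{-134 + J} \left(J + U\right)}{3} = \frac{J + U}{3 \left(-134 + J\right)}$)
$N{\left(142 \right)} - A{\left(80,- 55 q \right)} = 142^{2} - \frac{- 55 \sqrt{5} + 80}{3 \left(-134 - 55 \sqrt{5}\right)} = 20164 - \frac{80 - 55 \sqrt{5}}{3 \left(-134 - 55 \sqrt{5}\right)}$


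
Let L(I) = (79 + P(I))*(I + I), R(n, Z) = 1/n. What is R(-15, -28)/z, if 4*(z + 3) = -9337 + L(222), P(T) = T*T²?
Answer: -4/72867765585 ≈ -5.4894e-11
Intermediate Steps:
P(T) = T³
L(I) = 2*I*(79 + I³) (L(I) = (79 + I³)*(I + I) = (79 + I³)*(2*I) = 2*I*(79 + I³))
z = 4857851039/4 (z = -3 + (-9337 + 2*222*(79 + 222³))/4 = -3 + (-9337 + 2*222*(79 + 10941048))/4 = -3 + (-9337 + 2*222*10941127)/4 = -3 + (-9337 + 4857860388)/4 = -3 + (¼)*4857851051 = -3 + 4857851051/4 = 4857851039/4 ≈ 1.2145e+9)
R(-15, -28)/z = 1/((-15)*(4857851039/4)) = -1/15*4/4857851039 = -4/72867765585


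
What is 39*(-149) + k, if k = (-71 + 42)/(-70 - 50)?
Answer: -697291/120 ≈ -5810.8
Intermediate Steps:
k = 29/120 (k = -29/(-120) = -29*(-1/120) = 29/120 ≈ 0.24167)
39*(-149) + k = 39*(-149) + 29/120 = -5811 + 29/120 = -697291/120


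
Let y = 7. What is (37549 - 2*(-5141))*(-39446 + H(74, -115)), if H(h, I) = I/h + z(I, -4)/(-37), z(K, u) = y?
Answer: -139625050523/74 ≈ -1.8868e+9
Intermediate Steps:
z(K, u) = 7
H(h, I) = -7/37 + I/h (H(h, I) = I/h + 7/(-37) = I/h + 7*(-1/37) = I/h - 7/37 = -7/37 + I/h)
(37549 - 2*(-5141))*(-39446 + H(74, -115)) = (37549 - 2*(-5141))*(-39446 + (-7/37 - 115/74)) = (37549 + 10282)*(-39446 + (-7/37 - 115*1/74)) = 47831*(-39446 + (-7/37 - 115/74)) = 47831*(-39446 - 129/74) = 47831*(-2919133/74) = -139625050523/74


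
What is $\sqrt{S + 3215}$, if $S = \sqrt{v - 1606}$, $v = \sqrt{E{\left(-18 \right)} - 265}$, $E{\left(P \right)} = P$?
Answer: $\sqrt{3215 + \sqrt{-1606 + i \sqrt{283}}} \approx 56.704 + 0.3534 i$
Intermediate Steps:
$v = i \sqrt{283}$ ($v = \sqrt{-18 - 265} = \sqrt{-283} = i \sqrt{283} \approx 16.823 i$)
$S = \sqrt{-1606 + i \sqrt{283}}$ ($S = \sqrt{i \sqrt{283} - 1606} = \sqrt{-1606 + i \sqrt{283}} \approx 0.2099 + 40.076 i$)
$\sqrt{S + 3215} = \sqrt{\sqrt{-1606 + i \sqrt{283}} + 3215} = \sqrt{3215 + \sqrt{-1606 + i \sqrt{283}}}$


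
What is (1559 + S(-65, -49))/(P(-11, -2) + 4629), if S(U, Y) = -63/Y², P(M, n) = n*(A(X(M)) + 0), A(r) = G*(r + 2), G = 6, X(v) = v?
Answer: 534728/1624791 ≈ 0.32911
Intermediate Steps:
A(r) = 12 + 6*r (A(r) = 6*(r + 2) = 6*(2 + r) = 12 + 6*r)
P(M, n) = n*(12 + 6*M) (P(M, n) = n*((12 + 6*M) + 0) = n*(12 + 6*M))
S(U, Y) = -63/Y²
(1559 + S(-65, -49))/(P(-11, -2) + 4629) = (1559 - 63/(-49)²)/(6*(-2)*(2 - 11) + 4629) = (1559 - 63*1/2401)/(6*(-2)*(-9) + 4629) = (1559 - 9/343)/(108 + 4629) = (534728/343)/4737 = (534728/343)*(1/4737) = 534728/1624791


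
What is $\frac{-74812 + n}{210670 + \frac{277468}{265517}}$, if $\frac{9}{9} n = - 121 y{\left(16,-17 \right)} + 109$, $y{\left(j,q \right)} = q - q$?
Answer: $- \frac{6611638817}{18645581286} \approx -0.3546$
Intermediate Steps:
$y{\left(j,q \right)} = 0$
$n = 109$ ($n = \left(-121\right) 0 + 109 = 0 + 109 = 109$)
$\frac{-74812 + n}{210670 + \frac{277468}{265517}} = \frac{-74812 + 109}{210670 + \frac{277468}{265517}} = - \frac{74703}{210670 + 277468 \cdot \frac{1}{265517}} = - \frac{74703}{210670 + \frac{277468}{265517}} = - \frac{74703}{\frac{55936743858}{265517}} = \left(-74703\right) \frac{265517}{55936743858} = - \frac{6611638817}{18645581286}$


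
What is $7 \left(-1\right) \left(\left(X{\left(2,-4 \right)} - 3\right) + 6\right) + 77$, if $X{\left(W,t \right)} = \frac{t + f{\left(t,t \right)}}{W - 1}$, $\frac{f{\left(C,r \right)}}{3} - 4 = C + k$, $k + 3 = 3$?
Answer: $84$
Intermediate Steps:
$k = 0$ ($k = -3 + 3 = 0$)
$f{\left(C,r \right)} = 12 + 3 C$ ($f{\left(C,r \right)} = 12 + 3 \left(C + 0\right) = 12 + 3 C$)
$X{\left(W,t \right)} = \frac{12 + 4 t}{-1 + W}$ ($X{\left(W,t \right)} = \frac{t + \left(12 + 3 t\right)}{W - 1} = \frac{12 + 4 t}{-1 + W}$)
$7 \left(-1\right) \left(\left(X{\left(2,-4 \right)} - 3\right) + 6\right) + 77 = 7 \left(-1\right) \left(\left(\frac{4 \left(3 - 4\right)}{-1 + 2} - 3\right) + 6\right) + 77 = - 7 \left(\left(4 \cdot 1^{-1} \left(-1\right) - 3\right) + 6\right) + 77 = - 7 \left(\left(4 \cdot 1 \left(-1\right) - 3\right) + 6\right) + 77 = - 7 \left(\left(-4 - 3\right) + 6\right) + 77 = - 7 \left(-7 + 6\right) + 77 = \left(-7\right) \left(-1\right) + 77 = 7 + 77 = 84$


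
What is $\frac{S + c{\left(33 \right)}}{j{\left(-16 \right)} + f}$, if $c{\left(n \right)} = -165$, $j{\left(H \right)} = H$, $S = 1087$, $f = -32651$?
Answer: $- \frac{922}{32667} \approx -0.028224$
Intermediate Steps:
$\frac{S + c{\left(33 \right)}}{j{\left(-16 \right)} + f} = \frac{1087 - 165}{-16 - 32651} = \frac{922}{-32667} = 922 \left(- \frac{1}{32667}\right) = - \frac{922}{32667}$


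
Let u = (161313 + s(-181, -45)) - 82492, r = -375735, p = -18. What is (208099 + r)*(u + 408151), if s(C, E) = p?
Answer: -81631020744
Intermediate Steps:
s(C, E) = -18
u = 78803 (u = (161313 - 18) - 82492 = 161295 - 82492 = 78803)
(208099 + r)*(u + 408151) = (208099 - 375735)*(78803 + 408151) = -167636*486954 = -81631020744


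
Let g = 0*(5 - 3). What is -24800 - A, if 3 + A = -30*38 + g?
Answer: -23657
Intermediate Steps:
g = 0 (g = 0*2 = 0)
A = -1143 (A = -3 + (-30*38 + 0) = -3 + (-1140 + 0) = -3 - 1140 = -1143)
-24800 - A = -24800 - 1*(-1143) = -24800 + 1143 = -23657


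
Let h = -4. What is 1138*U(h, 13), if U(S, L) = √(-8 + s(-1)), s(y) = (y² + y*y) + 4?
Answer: 1138*I*√2 ≈ 1609.4*I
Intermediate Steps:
s(y) = 4 + 2*y² (s(y) = (y² + y²) + 4 = 2*y² + 4 = 4 + 2*y²)
U(S, L) = I*√2 (U(S, L) = √(-8 + (4 + 2*(-1)²)) = √(-8 + (4 + 2*1)) = √(-8 + (4 + 2)) = √(-8 + 6) = √(-2) = I*√2)
1138*U(h, 13) = 1138*(I*√2) = 1138*I*√2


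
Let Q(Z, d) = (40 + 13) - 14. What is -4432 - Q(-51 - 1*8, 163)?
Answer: -4471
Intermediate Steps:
Q(Z, d) = 39 (Q(Z, d) = 53 - 14 = 39)
-4432 - Q(-51 - 1*8, 163) = -4432 - 1*39 = -4432 - 39 = -4471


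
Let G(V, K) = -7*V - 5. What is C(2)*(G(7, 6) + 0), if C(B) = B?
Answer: -108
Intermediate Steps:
G(V, K) = -5 - 7*V
C(2)*(G(7, 6) + 0) = 2*((-5 - 7*7) + 0) = 2*((-5 - 49) + 0) = 2*(-54 + 0) = 2*(-54) = -108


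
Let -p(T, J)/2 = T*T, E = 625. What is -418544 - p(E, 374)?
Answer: 362706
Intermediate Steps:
p(T, J) = -2*T² (p(T, J) = -2*T*T = -2*T²)
-418544 - p(E, 374) = -418544 - (-2)*625² = -418544 - (-2)*390625 = -418544 - 1*(-781250) = -418544 + 781250 = 362706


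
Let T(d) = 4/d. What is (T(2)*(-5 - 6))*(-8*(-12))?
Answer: -2112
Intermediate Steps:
(T(2)*(-5 - 6))*(-8*(-12)) = ((4/2)*(-5 - 6))*(-8*(-12)) = ((4*(½))*(-11))*96 = (2*(-11))*96 = -22*96 = -2112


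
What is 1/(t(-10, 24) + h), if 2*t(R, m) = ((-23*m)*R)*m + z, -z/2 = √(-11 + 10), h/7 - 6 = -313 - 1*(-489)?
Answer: 67514/4558140197 + I/4558140197 ≈ 1.4812e-5 + 2.1939e-10*I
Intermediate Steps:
h = 1274 (h = 42 + 7*(-313 - 1*(-489)) = 42 + 7*(-313 + 489) = 42 + 7*176 = 42 + 1232 = 1274)
z = -2*I (z = -2*√(-11 + 10) = -2*I ≈ -2.0*I)
t(R, m) = -I - 23*R*m²/2 (t(R, m) = (((-23*m)*R)*m - 2*I)/2 = ((-23*R*m)*m - 2*I)/2 = (-23*R*m² - 2*I)/2 = (-2*I - 23*R*m²)/2 = -I - 23*R*m²/2)
1/(t(-10, 24) + h) = 1/((-I - 23/2*(-10)*24²) + 1274) = 1/((-I - 23/2*(-10)*576) + 1274) = 1/((-I + 66240) + 1274) = 1/((66240 - I) + 1274) = 1/(67514 - I) = (67514 + I)/4558140197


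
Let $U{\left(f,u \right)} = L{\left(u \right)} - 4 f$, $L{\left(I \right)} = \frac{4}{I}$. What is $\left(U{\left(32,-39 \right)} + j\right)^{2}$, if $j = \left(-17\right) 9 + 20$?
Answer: $\frac{103693489}{1521} \approx 68175.0$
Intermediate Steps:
$U{\left(f,u \right)} = - 4 f + \frac{4}{u}$ ($U{\left(f,u \right)} = \frac{4}{u} - 4 f = - 4 f + \frac{4}{u}$)
$j = -133$ ($j = -153 + 20 = -133$)
$\left(U{\left(32,-39 \right)} + j\right)^{2} = \left(\left(\left(-4\right) 32 + \frac{4}{-39}\right) - 133\right)^{2} = \left(\left(-128 + 4 \left(- \frac{1}{39}\right)\right) - 133\right)^{2} = \left(\left(-128 - \frac{4}{39}\right) - 133\right)^{2} = \left(- \frac{4996}{39} - 133\right)^{2} = \left(- \frac{10183}{39}\right)^{2} = \frac{103693489}{1521}$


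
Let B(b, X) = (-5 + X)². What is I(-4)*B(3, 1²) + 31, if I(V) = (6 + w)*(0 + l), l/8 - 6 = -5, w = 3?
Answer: 1183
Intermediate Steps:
l = 8 (l = 48 + 8*(-5) = 48 - 40 = 8)
I(V) = 72 (I(V) = (6 + 3)*(0 + 8) = 9*8 = 72)
I(-4)*B(3, 1²) + 31 = 72*(-5 + 1²)² + 31 = 72*(-5 + 1)² + 31 = 72*(-4)² + 31 = 72*16 + 31 = 1152 + 31 = 1183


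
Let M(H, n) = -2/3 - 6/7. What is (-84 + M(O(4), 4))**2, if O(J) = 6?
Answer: 3225616/441 ≈ 7314.3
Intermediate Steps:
M(H, n) = -32/21 (M(H, n) = -2*1/3 - 6*1/7 = -2/3 - 6/7 = -32/21)
(-84 + M(O(4), 4))**2 = (-84 - 32/21)**2 = (-1796/21)**2 = 3225616/441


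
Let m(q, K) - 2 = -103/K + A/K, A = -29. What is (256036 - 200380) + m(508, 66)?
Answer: 55656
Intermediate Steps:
m(q, K) = 2 - 132/K (m(q, K) = 2 + (-103/K - 29/K) = 2 - 132/K)
(256036 - 200380) + m(508, 66) = (256036 - 200380) + (2 - 132/66) = 55656 + (2 - 132*1/66) = 55656 + (2 - 2) = 55656 + 0 = 55656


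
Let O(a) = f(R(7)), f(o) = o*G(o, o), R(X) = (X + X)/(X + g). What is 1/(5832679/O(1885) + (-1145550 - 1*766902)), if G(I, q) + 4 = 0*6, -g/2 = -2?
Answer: -56/171256781 ≈ -3.2699e-7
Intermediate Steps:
g = 4 (g = -2*(-2) = 4)
G(I, q) = -4 (G(I, q) = -4 + 0*6 = -4 + 0 = -4)
R(X) = 2*X/(4 + X) (R(X) = (X + X)/(X + 4) = (2*X)/(4 + X) = 2*X/(4 + X))
f(o) = -4*o (f(o) = o*(-4) = -4*o)
O(a) = -56/11 (O(a) = -8*7/(4 + 7) = -8*7/11 = -4*14/11 = -56/11)
1/(5832679/O(1885) + (-1145550 - 1*766902)) = 1/(5832679/(-56/11) + (-1145550 - 1*766902)) = 1/(5832679*(-11/56) + (-1145550 - 766902)) = 1/(-64159469/56 - 1912452) = 1/(-171256781/56) = -56/171256781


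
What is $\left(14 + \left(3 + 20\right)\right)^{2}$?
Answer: $1369$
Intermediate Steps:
$\left(14 + \left(3 + 20\right)\right)^{2} = \left(14 + 23\right)^{2} = 37^{2} = 1369$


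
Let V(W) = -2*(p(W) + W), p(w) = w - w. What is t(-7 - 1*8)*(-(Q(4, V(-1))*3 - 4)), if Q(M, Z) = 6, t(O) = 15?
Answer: -210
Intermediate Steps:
p(w) = 0
V(W) = -2*W (V(W) = -2*(0 + W) = -2*W)
t(-7 - 1*8)*(-(Q(4, V(-1))*3 - 4)) = 15*(-(6*3 - 4)) = 15*(-(18 - 4)) = 15*(-1*14) = 15*(-14) = -210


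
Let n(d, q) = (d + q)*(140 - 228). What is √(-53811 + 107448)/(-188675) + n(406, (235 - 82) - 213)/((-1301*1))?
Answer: 30448/1301 - √53637/188675 ≈ 23.402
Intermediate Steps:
n(d, q) = -88*d - 88*q (n(d, q) = (d + q)*(-88) = -88*d - 88*q)
√(-53811 + 107448)/(-188675) + n(406, (235 - 82) - 213)/((-1301*1)) = √(-53811 + 107448)/(-188675) + (-88*406 - 88*((235 - 82) - 213))/((-1301*1)) = √53637*(-1/188675) + (-35728 - 88*(153 - 213))/(-1301) = -√53637/188675 + (-35728 - 88*(-60))*(-1/1301) = -√53637/188675 + (-35728 + 5280)*(-1/1301) = -√53637/188675 - 30448*(-1/1301) = -√53637/188675 + 30448/1301 = 30448/1301 - √53637/188675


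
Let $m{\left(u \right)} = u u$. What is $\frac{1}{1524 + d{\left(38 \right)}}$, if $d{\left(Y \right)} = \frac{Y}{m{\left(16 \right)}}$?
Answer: $\frac{128}{195091} \approx 0.0006561$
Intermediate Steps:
$m{\left(u \right)} = u^{2}$
$d{\left(Y \right)} = \frac{Y}{256}$ ($d{\left(Y \right)} = \frac{Y}{16^{2}} = \frac{Y}{256}$)
$\frac{1}{1524 + d{\left(38 \right)}} = \frac{1}{1524 + \frac{1}{256} \cdot 38} = \frac{1}{1524 + \frac{19}{128}} = \frac{1}{\frac{195091}{128}} = \frac{128}{195091}$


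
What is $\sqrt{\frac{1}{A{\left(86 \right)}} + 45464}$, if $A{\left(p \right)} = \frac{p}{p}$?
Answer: $\sqrt{45465} \approx 213.23$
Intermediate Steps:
$A{\left(p \right)} = 1$
$\sqrt{\frac{1}{A{\left(86 \right)}} + 45464} = \sqrt{1^{-1} + 45464} = \sqrt{1 + 45464} = \sqrt{45465}$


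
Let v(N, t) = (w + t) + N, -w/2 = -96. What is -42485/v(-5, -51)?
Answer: -42485/136 ≈ -312.39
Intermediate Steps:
w = 192 (w = -2*(-96) = 192)
v(N, t) = 192 + N + t (v(N, t) = (192 + t) + N = 192 + N + t)
-42485/v(-5, -51) = -42485/(192 - 5 - 51) = -42485/136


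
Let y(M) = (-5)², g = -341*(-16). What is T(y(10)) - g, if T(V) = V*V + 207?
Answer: -4624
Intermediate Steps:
g = 5456
y(M) = 25
T(V) = 207 + V² (T(V) = V² + 207 = 207 + V²)
T(y(10)) - g = (207 + 25²) - 1*5456 = (207 + 625) - 5456 = 832 - 5456 = -4624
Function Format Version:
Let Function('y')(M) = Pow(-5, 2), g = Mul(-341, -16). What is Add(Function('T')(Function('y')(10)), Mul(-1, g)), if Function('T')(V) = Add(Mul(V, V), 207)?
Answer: -4624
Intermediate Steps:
g = 5456
Function('y')(M) = 25
Function('T')(V) = Add(207, Pow(V, 2)) (Function('T')(V) = Add(Pow(V, 2), 207) = Add(207, Pow(V, 2)))
Add(Function('T')(Function('y')(10)), Mul(-1, g)) = Add(Add(207, Pow(25, 2)), Mul(-1, 5456)) = Add(Add(207, 625), -5456) = Add(832, -5456) = -4624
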